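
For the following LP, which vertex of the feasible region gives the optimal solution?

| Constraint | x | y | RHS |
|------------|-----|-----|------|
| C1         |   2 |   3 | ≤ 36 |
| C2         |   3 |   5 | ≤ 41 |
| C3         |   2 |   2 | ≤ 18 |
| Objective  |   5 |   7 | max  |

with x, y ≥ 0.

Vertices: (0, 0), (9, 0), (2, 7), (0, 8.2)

Evaluate the objective at each vertex of the feasible region:
  z(0, 0) = 0
  z(9, 0) = 45
  z(2, 7) = 59  ←
  z(0, 8.2) = 57.4
The maximum is at x = 2, y = 7.

(2, 7)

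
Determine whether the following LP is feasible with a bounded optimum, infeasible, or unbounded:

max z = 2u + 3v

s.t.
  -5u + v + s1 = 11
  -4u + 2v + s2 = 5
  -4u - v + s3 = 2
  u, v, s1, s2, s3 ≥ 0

Unbounded (objective can increase without bound)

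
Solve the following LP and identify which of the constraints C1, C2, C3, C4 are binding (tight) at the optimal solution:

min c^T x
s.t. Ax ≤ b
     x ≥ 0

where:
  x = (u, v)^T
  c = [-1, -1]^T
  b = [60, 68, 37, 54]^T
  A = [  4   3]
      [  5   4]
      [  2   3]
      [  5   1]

At u = 8, v = 7, compute slack b - a·x for each constraint:
  C1: 60 − 53 = 7  (slack)
  C2: 68 − 68 = 0  (binding)
  C3: 37 − 37 = 0  (binding)
  C4: 54 − 47 = 7  (slack)

Optimal: u = 8, v = 7
Binding: C2, C3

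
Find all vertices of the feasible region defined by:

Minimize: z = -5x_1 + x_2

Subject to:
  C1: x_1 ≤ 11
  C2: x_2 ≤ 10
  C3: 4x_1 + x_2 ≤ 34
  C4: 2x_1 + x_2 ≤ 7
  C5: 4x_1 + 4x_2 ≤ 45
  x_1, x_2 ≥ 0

(0, 0), (3.5, 0), (0, 7)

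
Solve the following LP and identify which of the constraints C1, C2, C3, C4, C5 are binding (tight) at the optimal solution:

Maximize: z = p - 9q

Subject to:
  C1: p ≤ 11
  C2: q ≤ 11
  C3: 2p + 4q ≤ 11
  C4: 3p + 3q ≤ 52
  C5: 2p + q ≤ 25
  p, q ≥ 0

At p = 5.5, q = 0, compute slack b - a·x for each constraint:
  C1: 11 − 5.5 = 5.5  (slack)
  C2: 11 − 0 = 11  (slack)
  C3: 11 − 11 = 0  (binding)
  C4: 52 − 16.5 = 35.5  (slack)
  C5: 25 − 11 = 14  (slack)

Optimal: p = 5.5, q = 0
Binding: C3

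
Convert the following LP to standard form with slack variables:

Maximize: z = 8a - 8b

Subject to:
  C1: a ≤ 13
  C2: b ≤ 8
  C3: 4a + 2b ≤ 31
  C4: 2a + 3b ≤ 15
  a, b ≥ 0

max z = 8a - 8b

s.t.
  a + s1 = 13
  b + s2 = 8
  4a + 2b + s3 = 31
  2a + 3b + s4 = 15
  a, b, s1, s2, s3, s4 ≥ 0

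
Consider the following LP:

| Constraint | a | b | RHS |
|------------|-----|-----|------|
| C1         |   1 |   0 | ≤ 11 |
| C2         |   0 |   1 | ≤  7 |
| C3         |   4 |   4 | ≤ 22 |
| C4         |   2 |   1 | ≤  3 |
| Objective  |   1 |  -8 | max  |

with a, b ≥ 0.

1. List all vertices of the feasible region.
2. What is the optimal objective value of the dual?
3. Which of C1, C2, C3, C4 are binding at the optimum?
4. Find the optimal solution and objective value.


1. (0, 0), (1.5, 0), (0, 3)
2. 1.5
3. C4
4. a = 1.5, b = 0, z = 1.5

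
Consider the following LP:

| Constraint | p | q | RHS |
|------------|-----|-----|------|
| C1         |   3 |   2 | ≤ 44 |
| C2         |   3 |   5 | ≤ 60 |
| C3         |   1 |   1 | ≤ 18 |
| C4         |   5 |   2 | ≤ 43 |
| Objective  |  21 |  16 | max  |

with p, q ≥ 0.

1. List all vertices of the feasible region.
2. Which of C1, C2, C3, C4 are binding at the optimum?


1. (0, 0), (8.6, 0), (5, 9), (0, 12)
2. C2, C4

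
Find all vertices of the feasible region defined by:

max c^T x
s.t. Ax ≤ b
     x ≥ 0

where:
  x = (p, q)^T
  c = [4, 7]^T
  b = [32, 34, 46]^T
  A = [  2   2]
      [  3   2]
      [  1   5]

(0, 0), (11.33, 0), (6, 8), (0, 9.2)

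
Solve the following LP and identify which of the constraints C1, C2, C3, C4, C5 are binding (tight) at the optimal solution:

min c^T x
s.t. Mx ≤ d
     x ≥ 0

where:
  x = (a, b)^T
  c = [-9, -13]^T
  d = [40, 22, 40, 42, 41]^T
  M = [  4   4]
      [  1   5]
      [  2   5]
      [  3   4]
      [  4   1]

At a = 7, b = 3, compute slack b - a·x for each constraint:
  C1: 40 − 40 = 0  (binding)
  C2: 22 − 22 = 0  (binding)
  C3: 40 − 29 = 11  (slack)
  C4: 42 − 33 = 9  (slack)
  C5: 41 − 31 = 10  (slack)

Optimal: a = 7, b = 3
Binding: C1, C2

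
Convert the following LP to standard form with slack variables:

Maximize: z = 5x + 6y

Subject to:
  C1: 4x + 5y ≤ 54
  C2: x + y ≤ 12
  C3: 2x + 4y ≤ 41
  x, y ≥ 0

max z = 5x + 6y

s.t.
  4x + 5y + s1 = 54
  x + y + s2 = 12
  2x + 4y + s3 = 41
  x, y, s1, s2, s3 ≥ 0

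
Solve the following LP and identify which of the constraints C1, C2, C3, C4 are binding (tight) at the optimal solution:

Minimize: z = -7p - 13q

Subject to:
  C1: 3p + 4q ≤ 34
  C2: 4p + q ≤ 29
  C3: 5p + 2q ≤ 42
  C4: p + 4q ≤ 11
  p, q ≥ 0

At p = 7, q = 1, compute slack b - a·x for each constraint:
  C1: 34 − 25 = 9  (slack)
  C2: 29 − 29 = 0  (binding)
  C3: 42 − 37 = 5  (slack)
  C4: 11 − 11 = 0  (binding)

Optimal: p = 7, q = 1
Binding: C2, C4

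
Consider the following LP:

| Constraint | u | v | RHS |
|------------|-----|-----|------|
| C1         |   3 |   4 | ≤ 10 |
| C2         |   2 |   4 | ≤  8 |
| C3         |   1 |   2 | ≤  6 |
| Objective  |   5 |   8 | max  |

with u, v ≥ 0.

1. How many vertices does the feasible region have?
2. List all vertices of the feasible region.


1. 4
2. (0, 0), (3.333, 0), (2, 1), (0, 2)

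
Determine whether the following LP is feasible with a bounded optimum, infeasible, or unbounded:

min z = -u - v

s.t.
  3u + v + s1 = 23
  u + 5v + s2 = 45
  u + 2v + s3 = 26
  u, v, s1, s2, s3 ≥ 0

Feasible with a bounded optimal solution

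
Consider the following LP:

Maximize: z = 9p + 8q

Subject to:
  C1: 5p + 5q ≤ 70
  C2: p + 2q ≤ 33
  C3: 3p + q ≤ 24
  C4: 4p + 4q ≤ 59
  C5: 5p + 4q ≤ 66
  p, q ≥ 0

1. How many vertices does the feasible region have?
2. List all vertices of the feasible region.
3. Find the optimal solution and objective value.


1. 4
2. (0, 0), (8, 0), (5, 9), (0, 14)
3. p = 5, q = 9, z = 117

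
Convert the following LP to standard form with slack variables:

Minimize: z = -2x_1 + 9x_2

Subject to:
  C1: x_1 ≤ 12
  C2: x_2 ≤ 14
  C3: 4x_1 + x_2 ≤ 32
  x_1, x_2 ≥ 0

min z = -2x_1 + 9x_2

s.t.
  x_1 + s1 = 12
  x_2 + s2 = 14
  4x_1 + x_2 + s3 = 32
  x_1, x_2, s1, s2, s3 ≥ 0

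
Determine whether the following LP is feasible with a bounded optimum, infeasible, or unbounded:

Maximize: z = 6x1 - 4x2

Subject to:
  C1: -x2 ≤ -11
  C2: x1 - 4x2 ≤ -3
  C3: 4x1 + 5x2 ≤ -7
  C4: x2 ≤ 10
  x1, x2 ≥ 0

Infeasible (no feasible solution exists)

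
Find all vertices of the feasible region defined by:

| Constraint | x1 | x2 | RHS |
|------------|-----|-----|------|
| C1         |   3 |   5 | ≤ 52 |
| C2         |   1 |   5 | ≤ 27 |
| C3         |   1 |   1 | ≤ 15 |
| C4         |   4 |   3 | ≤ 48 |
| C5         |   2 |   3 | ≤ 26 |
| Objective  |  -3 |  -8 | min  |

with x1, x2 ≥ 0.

(0, 0), (12, 0), (11, 1.333), (7, 4), (0, 5.4)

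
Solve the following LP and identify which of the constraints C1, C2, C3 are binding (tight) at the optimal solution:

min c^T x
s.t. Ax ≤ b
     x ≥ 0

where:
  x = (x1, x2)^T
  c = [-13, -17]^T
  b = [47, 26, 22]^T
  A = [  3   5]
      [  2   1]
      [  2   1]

At x1 = 9, x2 = 4, compute slack b - a·x for each constraint:
  C1: 47 − 47 = 0  (binding)
  C2: 26 − 22 = 4  (slack)
  C3: 22 − 22 = 0  (binding)

Optimal: x1 = 9, x2 = 4
Binding: C1, C3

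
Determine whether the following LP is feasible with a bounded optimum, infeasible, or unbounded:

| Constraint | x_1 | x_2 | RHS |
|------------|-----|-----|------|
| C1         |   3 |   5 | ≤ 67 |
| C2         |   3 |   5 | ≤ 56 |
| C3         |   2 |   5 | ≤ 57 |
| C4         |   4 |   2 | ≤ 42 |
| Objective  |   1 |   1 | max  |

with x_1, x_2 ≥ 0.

Feasible with a bounded optimal solution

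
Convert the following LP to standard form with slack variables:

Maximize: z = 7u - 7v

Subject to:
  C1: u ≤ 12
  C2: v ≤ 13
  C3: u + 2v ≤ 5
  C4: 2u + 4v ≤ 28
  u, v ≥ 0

max z = 7u - 7v

s.t.
  u + s1 = 12
  v + s2 = 13
  u + 2v + s3 = 5
  2u + 4v + s4 = 28
  u, v, s1, s2, s3, s4 ≥ 0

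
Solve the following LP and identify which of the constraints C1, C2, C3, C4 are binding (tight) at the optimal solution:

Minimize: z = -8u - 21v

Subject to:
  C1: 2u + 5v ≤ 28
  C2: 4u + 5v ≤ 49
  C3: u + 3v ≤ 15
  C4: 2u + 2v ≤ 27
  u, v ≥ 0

At u = 9, v = 2, compute slack b - a·x for each constraint:
  C1: 28 − 28 = 0  (binding)
  C2: 49 − 46 = 3  (slack)
  C3: 15 − 15 = 0  (binding)
  C4: 27 − 22 = 5  (slack)

Optimal: u = 9, v = 2
Binding: C1, C3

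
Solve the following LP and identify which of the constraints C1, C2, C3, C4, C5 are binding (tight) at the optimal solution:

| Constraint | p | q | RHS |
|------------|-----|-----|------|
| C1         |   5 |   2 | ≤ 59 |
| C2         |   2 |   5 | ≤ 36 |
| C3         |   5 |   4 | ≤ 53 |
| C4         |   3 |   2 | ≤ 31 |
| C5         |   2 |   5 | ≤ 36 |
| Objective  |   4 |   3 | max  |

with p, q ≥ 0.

At p = 9, q = 2, compute slack b - a·x for each constraint:
  C1: 59 − 49 = 10  (slack)
  C2: 36 − 28 = 8  (slack)
  C3: 53 − 53 = 0  (binding)
  C4: 31 − 31 = 0  (binding)
  C5: 36 − 28 = 8  (slack)

Optimal: p = 9, q = 2
Binding: C3, C4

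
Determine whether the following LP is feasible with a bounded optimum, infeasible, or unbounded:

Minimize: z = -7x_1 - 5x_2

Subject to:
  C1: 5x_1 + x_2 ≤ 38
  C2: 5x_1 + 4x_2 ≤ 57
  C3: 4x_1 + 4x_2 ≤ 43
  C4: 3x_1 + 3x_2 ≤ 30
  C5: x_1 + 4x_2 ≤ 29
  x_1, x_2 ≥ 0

Feasible with a bounded optimal solution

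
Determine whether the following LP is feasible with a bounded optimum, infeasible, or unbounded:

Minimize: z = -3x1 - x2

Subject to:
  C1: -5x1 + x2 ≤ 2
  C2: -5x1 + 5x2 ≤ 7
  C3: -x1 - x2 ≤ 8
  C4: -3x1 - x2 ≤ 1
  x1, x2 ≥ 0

Unbounded (objective can decrease without bound)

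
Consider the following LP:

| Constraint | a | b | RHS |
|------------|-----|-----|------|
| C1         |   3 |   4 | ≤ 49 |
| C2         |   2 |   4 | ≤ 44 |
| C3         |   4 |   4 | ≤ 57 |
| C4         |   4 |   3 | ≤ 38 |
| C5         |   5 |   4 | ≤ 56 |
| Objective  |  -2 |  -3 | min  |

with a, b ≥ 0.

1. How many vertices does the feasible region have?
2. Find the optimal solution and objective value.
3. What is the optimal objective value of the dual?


1. 4
2. a = 2, b = 10, z = -34
3. -34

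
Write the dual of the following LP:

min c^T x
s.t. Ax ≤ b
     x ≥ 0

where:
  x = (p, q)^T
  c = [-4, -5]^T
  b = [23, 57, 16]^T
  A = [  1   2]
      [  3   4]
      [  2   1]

Primal min cᵀx s.t. Ax ≤ b, x ≥ 0  →  Dual max −bᵀy s.t. Aᵀy ≥ −c, y ≥ 0.

Maximize: z = -23y1 - 57y2 - 16y3

Subject to:
  y1 + 3y2 + 2y3 ≥ 4
  2y1 + 4y2 + y3 ≥ 5
  y1, y2, y3 ≥ 0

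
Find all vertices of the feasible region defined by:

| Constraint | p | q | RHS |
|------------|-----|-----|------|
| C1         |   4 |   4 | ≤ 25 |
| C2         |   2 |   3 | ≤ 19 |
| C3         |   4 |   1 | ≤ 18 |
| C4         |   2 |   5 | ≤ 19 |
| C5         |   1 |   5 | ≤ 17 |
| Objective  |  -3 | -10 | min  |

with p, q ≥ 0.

(0, 0), (4.5, 0), (3.944, 2.222), (2, 3), (0, 3.4)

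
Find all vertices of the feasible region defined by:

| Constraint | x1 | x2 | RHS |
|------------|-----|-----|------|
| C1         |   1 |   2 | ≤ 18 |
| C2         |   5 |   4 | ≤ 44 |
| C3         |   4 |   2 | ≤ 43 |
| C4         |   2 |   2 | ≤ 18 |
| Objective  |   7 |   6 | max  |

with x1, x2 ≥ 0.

(0, 0), (8.8, 0), (8, 1), (0, 9)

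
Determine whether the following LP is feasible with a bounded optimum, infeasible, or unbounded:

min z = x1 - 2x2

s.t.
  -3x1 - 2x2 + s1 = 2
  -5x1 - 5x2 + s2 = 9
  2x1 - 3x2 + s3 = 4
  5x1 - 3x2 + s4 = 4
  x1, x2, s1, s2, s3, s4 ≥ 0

Unbounded (objective can decrease without bound)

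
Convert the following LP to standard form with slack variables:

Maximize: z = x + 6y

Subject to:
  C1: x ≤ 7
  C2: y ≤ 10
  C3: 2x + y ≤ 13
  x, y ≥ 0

max z = x + 6y

s.t.
  x + s1 = 7
  y + s2 = 10
  2x + y + s3 = 13
  x, y, s1, s2, s3 ≥ 0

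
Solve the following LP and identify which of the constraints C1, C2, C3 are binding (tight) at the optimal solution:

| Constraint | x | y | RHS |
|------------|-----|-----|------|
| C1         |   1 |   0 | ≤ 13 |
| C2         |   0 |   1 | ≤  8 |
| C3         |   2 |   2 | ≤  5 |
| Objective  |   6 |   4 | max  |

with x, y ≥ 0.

At x = 2.5, y = 0, compute slack b - a·x for each constraint:
  C1: 13 − 2.5 = 10.5  (slack)
  C2: 8 − 0 = 8  (slack)
  C3: 5 − 5 = 0  (binding)

Optimal: x = 2.5, y = 0
Binding: C3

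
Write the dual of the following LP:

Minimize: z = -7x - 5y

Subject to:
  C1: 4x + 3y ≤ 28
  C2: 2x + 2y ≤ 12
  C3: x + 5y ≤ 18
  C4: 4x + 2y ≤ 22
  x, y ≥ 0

Primal min cᵀx s.t. Ax ≤ b, x ≥ 0  →  Dual max −bᵀy s.t. Aᵀy ≥ −c, y ≥ 0.

Maximize: z = -28y1 - 12y2 - 18y3 - 22y4

Subject to:
  4y1 + 2y2 + y3 + 4y4 ≥ 7
  3y1 + 2y2 + 5y3 + 2y4 ≥ 5
  y1, y2, y3, y4 ≥ 0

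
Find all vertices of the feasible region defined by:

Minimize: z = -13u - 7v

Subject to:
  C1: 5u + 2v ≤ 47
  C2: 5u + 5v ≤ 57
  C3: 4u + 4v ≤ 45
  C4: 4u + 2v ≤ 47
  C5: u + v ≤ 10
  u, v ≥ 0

(0, 0), (9.4, 0), (9, 1), (0, 10)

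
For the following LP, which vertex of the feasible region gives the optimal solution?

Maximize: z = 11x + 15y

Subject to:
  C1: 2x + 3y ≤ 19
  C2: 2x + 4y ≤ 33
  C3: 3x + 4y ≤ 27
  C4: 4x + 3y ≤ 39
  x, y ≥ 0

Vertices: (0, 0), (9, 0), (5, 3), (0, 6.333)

Evaluate the objective at each vertex of the feasible region:
  z(0, 0) = 0
  z(9, 0) = 99
  z(5, 3) = 100  ←
  z(0, 6.333) = 95
The maximum is at x = 5, y = 3.

(5, 3)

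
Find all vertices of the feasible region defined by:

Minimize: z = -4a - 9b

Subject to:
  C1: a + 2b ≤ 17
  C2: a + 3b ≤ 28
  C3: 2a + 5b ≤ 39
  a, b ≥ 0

(0, 0), (17, 0), (7, 5), (0, 7.8)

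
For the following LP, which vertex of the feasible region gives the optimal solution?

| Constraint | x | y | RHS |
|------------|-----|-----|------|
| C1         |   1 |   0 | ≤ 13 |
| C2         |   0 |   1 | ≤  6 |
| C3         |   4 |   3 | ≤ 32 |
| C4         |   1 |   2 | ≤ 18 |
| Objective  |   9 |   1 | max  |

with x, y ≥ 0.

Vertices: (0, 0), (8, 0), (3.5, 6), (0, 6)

Evaluate the objective at each vertex of the feasible region:
  z(0, 0) = 0
  z(8, 0) = 72  ←
  z(3.5, 6) = 37.5
  z(0, 6) = 6
The maximum is at x = 8, y = 0.

(8, 0)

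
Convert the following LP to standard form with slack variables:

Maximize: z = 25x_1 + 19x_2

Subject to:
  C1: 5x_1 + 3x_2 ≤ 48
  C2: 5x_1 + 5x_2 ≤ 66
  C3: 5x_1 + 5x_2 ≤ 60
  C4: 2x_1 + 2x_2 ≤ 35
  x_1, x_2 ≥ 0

max z = 25x_1 + 19x_2

s.t.
  5x_1 + 3x_2 + s1 = 48
  5x_1 + 5x_2 + s2 = 66
  5x_1 + 5x_2 + s3 = 60
  2x_1 + 2x_2 + s4 = 35
  x_1, x_2, s1, s2, s3, s4 ≥ 0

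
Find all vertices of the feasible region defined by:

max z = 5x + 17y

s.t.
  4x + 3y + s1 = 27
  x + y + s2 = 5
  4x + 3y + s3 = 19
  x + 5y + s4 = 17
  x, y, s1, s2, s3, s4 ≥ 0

(0, 0), (4.75, 0), (4, 1), (2, 3), (0, 3.4)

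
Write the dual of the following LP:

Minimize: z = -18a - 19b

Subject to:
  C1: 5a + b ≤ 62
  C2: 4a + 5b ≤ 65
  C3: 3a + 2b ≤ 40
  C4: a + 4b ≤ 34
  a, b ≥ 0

Primal min cᵀx s.t. Ax ≤ b, x ≥ 0  →  Dual max −bᵀy s.t. Aᵀy ≥ −c, y ≥ 0.

Maximize: z = -62y1 - 65y2 - 40y3 - 34y4

Subject to:
  5y1 + 4y2 + 3y3 + y4 ≥ 18
  y1 + 5y2 + 2y3 + 4y4 ≥ 19
  y1, y2, y3, y4 ≥ 0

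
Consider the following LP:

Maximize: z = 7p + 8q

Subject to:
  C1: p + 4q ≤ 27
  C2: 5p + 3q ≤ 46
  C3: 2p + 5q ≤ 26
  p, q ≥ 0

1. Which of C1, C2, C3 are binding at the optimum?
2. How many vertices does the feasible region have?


1. C2, C3
2. 4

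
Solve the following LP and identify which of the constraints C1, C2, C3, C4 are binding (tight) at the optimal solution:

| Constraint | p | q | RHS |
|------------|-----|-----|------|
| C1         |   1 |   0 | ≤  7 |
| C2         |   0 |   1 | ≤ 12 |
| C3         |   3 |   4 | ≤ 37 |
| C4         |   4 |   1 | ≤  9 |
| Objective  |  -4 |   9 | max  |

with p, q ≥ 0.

At p = 0, q = 9, compute slack b - a·x for each constraint:
  C1: 7 − 0 = 7  (slack)
  C2: 12 − 9 = 3  (slack)
  C3: 37 − 36 = 1  (slack)
  C4: 9 − 9 = 0  (binding)

Optimal: p = 0, q = 9
Binding: C4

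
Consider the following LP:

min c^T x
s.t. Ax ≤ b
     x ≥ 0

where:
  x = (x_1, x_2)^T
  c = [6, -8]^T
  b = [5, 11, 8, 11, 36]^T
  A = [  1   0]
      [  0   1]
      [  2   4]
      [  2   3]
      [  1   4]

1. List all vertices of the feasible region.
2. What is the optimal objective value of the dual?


1. (0, 0), (4, 0), (0, 2)
2. -16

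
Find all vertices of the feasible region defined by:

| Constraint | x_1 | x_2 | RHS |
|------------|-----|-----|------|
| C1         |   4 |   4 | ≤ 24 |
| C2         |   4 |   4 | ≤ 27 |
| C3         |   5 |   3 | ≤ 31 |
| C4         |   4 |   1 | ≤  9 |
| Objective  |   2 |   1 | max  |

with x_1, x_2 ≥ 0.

(0, 0), (2.25, 0), (1, 5), (0, 6)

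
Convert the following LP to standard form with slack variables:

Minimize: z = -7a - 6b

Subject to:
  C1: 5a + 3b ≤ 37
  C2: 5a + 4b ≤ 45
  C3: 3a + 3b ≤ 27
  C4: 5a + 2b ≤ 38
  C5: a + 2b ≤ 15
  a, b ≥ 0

min z = -7a - 6b

s.t.
  5a + 3b + s1 = 37
  5a + 4b + s2 = 45
  3a + 3b + s3 = 27
  5a + 2b + s4 = 38
  a + 2b + s5 = 15
  a, b, s1, s2, s3, s4, s5 ≥ 0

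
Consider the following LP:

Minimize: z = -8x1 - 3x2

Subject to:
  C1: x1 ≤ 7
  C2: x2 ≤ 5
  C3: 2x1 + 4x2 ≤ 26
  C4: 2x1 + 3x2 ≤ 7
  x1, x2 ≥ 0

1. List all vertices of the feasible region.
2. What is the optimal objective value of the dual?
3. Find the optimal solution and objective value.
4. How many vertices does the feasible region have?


1. (0, 0), (3.5, 0), (0, 2.333)
2. -28
3. x1 = 3.5, x2 = 0, z = -28
4. 3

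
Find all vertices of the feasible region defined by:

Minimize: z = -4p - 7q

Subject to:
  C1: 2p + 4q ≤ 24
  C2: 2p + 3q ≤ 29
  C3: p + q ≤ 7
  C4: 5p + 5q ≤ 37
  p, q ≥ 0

(0, 0), (7, 0), (2, 5), (0, 6)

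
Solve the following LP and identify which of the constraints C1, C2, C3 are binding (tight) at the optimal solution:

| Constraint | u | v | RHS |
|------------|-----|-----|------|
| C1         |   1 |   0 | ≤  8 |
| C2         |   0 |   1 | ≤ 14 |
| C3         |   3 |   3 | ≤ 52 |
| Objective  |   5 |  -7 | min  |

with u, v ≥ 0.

At u = 0, v = 14, compute slack b - a·x for each constraint:
  C1: 8 − 0 = 8  (slack)
  C2: 14 − 14 = 0  (binding)
  C3: 52 − 42 = 10  (slack)

Optimal: u = 0, v = 14
Binding: C2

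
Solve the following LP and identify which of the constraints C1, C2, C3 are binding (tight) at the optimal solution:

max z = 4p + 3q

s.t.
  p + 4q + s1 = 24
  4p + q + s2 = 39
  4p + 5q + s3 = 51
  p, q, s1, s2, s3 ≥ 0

At p = 9, q = 3, compute slack b - a·x for each constraint:
  C1: 24 − 21 = 3  (slack)
  C2: 39 − 39 = 0  (binding)
  C3: 51 − 51 = 0  (binding)

Optimal: p = 9, q = 3
Binding: C2, C3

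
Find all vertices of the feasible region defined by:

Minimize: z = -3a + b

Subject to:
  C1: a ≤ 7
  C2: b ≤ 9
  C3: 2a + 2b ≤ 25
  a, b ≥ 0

(0, 0), (7, 0), (7, 5.5), (3.5, 9), (0, 9)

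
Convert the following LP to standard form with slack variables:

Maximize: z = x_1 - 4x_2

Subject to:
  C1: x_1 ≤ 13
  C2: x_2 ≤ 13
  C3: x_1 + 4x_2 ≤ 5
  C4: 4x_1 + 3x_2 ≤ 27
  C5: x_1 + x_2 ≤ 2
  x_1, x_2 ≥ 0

max z = x_1 - 4x_2

s.t.
  x_1 + s1 = 13
  x_2 + s2 = 13
  x_1 + 4x_2 + s3 = 5
  4x_1 + 3x_2 + s4 = 27
  x_1 + x_2 + s5 = 2
  x_1, x_2, s1, s2, s3, s4, s5 ≥ 0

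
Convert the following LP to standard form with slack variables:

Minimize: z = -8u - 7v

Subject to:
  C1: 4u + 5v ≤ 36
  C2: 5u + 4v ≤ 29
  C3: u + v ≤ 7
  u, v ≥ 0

min z = -8u - 7v

s.t.
  4u + 5v + s1 = 36
  5u + 4v + s2 = 29
  u + v + s3 = 7
  u, v, s1, s2, s3 ≥ 0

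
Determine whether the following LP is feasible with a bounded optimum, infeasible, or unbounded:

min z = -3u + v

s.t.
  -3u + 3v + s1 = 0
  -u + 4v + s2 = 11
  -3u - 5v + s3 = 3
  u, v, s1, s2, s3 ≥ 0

Unbounded (objective can decrease without bound)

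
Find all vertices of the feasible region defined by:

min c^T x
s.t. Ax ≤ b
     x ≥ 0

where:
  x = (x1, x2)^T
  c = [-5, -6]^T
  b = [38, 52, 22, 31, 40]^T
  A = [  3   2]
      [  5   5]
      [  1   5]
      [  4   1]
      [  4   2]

(0, 0), (7.75, 0), (7, 3), (0, 4.4)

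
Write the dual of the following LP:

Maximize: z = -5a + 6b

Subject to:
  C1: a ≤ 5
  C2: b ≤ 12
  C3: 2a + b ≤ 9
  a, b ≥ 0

Primal max cᵀx s.t. Ax ≤ b, x ≥ 0  →  Dual min bᵀy s.t. Aᵀy ≥ c, y ≥ 0.

Minimize: z = 5y1 + 12y2 + 9y3

Subject to:
  y1 + 2y3 ≥ -5
  y2 + y3 ≥ 6
  y1, y2, y3 ≥ 0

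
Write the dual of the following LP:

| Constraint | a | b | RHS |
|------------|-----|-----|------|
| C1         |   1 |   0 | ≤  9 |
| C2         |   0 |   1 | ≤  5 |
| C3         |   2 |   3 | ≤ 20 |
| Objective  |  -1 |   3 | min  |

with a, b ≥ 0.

Primal min cᵀx s.t. Ax ≤ b, x ≥ 0  →  Dual max −bᵀy s.t. Aᵀy ≥ −c, y ≥ 0.

Maximize: z = -9y1 - 5y2 - 20y3

Subject to:
  y1 + 2y3 ≥ 1
  y2 + 3y3 ≥ -3
  y1, y2, y3 ≥ 0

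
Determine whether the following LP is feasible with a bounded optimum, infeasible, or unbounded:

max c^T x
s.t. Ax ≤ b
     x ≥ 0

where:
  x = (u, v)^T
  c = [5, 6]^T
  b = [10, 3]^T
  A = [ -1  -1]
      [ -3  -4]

Unbounded (objective can increase without bound)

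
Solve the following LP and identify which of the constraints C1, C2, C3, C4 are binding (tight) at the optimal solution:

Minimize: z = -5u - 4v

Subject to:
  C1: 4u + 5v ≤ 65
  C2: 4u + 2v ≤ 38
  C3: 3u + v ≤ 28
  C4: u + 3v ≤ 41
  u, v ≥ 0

At u = 5, v = 9, compute slack b - a·x for each constraint:
  C1: 65 − 65 = 0  (binding)
  C2: 38 − 38 = 0  (binding)
  C3: 28 − 24 = 4  (slack)
  C4: 41 − 32 = 9  (slack)

Optimal: u = 5, v = 9
Binding: C1, C2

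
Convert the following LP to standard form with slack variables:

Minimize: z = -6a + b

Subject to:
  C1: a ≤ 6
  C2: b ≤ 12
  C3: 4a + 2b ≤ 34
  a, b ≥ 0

min z = -6a + b

s.t.
  a + s1 = 6
  b + s2 = 12
  4a + 2b + s3 = 34
  a, b, s1, s2, s3 ≥ 0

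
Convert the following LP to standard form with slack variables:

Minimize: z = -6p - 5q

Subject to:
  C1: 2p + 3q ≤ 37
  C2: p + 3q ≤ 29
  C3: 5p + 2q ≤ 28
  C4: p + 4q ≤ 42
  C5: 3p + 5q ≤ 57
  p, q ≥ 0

min z = -6p - 5q

s.t.
  2p + 3q + s1 = 37
  p + 3q + s2 = 29
  5p + 2q + s3 = 28
  p + 4q + s4 = 42
  3p + 5q + s5 = 57
  p, q, s1, s2, s3, s4, s5 ≥ 0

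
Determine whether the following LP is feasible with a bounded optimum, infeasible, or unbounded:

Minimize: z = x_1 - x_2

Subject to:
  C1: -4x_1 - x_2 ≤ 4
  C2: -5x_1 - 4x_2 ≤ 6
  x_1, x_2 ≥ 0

Unbounded (objective can decrease without bound)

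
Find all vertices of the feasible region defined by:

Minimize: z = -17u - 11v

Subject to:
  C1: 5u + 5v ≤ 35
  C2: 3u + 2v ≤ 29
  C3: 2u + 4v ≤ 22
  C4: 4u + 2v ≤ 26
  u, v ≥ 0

(0, 0), (6.5, 0), (6, 1), (3, 4), (0, 5.5)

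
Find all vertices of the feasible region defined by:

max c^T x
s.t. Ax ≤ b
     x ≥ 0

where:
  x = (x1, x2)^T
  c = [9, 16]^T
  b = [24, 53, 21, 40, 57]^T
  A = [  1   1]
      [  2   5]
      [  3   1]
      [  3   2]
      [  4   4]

(0, 0), (7, 0), (4, 9), (0, 10.6)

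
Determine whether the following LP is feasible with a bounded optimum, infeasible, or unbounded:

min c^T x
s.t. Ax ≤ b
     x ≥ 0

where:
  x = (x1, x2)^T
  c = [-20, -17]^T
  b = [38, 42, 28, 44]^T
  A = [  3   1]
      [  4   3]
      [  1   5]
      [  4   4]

Feasible with a bounded optimal solution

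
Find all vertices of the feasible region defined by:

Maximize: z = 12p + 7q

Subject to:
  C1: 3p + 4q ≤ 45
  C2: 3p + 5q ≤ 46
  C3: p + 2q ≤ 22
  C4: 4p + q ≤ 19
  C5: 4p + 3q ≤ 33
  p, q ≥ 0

(0, 0), (4.75, 0), (3, 7), (2.455, 7.727), (0, 9.2)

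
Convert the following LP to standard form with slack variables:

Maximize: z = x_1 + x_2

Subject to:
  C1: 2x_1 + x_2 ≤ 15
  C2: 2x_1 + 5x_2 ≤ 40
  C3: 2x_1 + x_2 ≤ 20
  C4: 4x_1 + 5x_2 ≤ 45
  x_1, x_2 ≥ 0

max z = x_1 + x_2

s.t.
  2x_1 + x_2 + s1 = 15
  2x_1 + 5x_2 + s2 = 40
  2x_1 + x_2 + s3 = 20
  4x_1 + 5x_2 + s4 = 45
  x_1, x_2, s1, s2, s3, s4 ≥ 0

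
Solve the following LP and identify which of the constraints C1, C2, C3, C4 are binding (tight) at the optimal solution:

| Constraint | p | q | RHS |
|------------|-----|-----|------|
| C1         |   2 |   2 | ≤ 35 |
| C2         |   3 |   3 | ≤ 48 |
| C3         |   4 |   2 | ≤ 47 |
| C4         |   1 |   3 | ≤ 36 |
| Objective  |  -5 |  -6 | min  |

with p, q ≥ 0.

At p = 6, q = 10, compute slack b - a·x for each constraint:
  C1: 35 − 32 = 3  (slack)
  C2: 48 − 48 = 0  (binding)
  C3: 47 − 44 = 3  (slack)
  C4: 36 − 36 = 0  (binding)

Optimal: p = 6, q = 10
Binding: C2, C4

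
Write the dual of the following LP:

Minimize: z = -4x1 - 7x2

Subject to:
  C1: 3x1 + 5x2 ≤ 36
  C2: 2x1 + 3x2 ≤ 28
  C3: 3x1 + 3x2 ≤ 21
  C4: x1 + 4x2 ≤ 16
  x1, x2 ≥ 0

Primal min cᵀx s.t. Ax ≤ b, x ≥ 0  →  Dual max −bᵀy s.t. Aᵀy ≥ −c, y ≥ 0.

Maximize: z = -36y1 - 28y2 - 21y3 - 16y4

Subject to:
  3y1 + 2y2 + 3y3 + y4 ≥ 4
  5y1 + 3y2 + 3y3 + 4y4 ≥ 7
  y1, y2, y3, y4 ≥ 0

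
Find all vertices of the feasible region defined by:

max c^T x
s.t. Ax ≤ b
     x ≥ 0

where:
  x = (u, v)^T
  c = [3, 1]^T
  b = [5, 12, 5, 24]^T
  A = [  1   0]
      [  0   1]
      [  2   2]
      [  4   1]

(0, 0), (2.5, 0), (0, 2.5)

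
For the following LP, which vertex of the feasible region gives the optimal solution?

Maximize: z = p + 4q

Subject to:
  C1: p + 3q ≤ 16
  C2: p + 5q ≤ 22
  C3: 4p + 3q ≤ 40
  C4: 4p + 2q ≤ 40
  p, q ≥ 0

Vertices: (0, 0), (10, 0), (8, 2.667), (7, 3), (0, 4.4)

Evaluate the objective at each vertex of the feasible region:
  z(0, 0) = 0
  z(10, 0) = 10
  z(8, 2.667) = 18.67
  z(7, 3) = 19  ←
  z(0, 4.4) = 17.6
The maximum is at p = 7, q = 3.

(7, 3)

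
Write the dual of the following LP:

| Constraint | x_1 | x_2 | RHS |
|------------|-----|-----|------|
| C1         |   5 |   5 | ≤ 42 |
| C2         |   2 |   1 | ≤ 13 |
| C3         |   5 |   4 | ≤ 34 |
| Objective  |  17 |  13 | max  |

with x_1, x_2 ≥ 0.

Primal max cᵀx s.t. Ax ≤ b, x ≥ 0  →  Dual min bᵀy s.t. Aᵀy ≥ c, y ≥ 0.

Minimize: z = 42y1 + 13y2 + 34y3

Subject to:
  5y1 + 2y2 + 5y3 ≥ 17
  5y1 + y2 + 4y3 ≥ 13
  y1, y2, y3 ≥ 0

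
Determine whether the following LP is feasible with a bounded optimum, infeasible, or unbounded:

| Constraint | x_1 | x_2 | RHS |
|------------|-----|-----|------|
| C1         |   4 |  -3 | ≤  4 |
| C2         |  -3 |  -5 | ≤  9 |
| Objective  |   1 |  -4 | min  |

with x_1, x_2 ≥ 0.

Unbounded (objective can decrease without bound)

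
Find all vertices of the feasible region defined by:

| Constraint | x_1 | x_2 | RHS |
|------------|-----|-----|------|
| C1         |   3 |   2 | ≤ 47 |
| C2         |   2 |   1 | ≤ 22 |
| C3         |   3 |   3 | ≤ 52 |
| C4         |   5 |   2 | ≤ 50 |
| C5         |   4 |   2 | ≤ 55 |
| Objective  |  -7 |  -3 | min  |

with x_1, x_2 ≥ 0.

(0, 0), (10, 0), (6, 10), (4.667, 12.67), (0, 17.33)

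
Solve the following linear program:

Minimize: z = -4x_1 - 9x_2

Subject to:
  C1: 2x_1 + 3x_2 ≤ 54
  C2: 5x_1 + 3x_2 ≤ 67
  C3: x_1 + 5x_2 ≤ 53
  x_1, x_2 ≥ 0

Evaluate the objective at each vertex of the feasible region:
  z(0, 0) = 0
  z(13.4, 0) = -53.6
  z(8, 9) = -113  ←
  z(0, 10.6) = -95.4
The minimum is at x_1 = 8, x_2 = 9.

x_1 = 8, x_2 = 9, z = -113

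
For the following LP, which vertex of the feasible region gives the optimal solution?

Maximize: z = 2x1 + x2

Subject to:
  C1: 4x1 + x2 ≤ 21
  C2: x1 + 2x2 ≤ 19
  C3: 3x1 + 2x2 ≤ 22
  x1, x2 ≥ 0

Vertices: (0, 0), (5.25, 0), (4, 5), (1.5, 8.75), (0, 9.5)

Evaluate the objective at each vertex of the feasible region:
  z(0, 0) = 0
  z(5.25, 0) = 10.5
  z(4, 5) = 13  ←
  z(1.5, 8.75) = 11.75
  z(0, 9.5) = 9.5
The maximum is at x1 = 4, x2 = 5.

(4, 5)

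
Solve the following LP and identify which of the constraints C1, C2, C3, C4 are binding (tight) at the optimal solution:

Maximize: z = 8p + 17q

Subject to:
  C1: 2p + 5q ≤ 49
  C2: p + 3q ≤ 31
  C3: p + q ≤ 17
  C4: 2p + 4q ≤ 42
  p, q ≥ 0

At p = 7, q = 7, compute slack b - a·x for each constraint:
  C1: 49 − 49 = 0  (binding)
  C2: 31 − 28 = 3  (slack)
  C3: 17 − 14 = 3  (slack)
  C4: 42 − 42 = 0  (binding)

Optimal: p = 7, q = 7
Binding: C1, C4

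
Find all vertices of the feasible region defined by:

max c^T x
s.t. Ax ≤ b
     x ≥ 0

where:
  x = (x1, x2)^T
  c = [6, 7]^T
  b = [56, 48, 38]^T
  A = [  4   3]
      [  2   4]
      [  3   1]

(0, 0), (12.67, 0), (11.6, 3.2), (8, 8), (0, 12)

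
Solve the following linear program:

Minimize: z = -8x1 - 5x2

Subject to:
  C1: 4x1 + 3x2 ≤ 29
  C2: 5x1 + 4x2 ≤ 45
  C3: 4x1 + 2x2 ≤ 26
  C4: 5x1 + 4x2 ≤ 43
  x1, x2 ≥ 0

Evaluate the objective at each vertex of the feasible region:
  z(0, 0) = 0
  z(6.5, 0) = -52
  z(5, 3) = -55  ←
  z(0, 9.667) = -48.33
The minimum is at x1 = 5, x2 = 3.

x1 = 5, x2 = 3, z = -55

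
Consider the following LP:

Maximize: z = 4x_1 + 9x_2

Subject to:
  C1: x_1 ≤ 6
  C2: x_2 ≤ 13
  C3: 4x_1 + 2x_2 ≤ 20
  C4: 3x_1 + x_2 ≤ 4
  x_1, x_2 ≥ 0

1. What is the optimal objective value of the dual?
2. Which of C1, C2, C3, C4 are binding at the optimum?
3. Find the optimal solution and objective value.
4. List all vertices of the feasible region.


1. 36
2. C4
3. x_1 = 0, x_2 = 4, z = 36
4. (0, 0), (1.333, 0), (0, 4)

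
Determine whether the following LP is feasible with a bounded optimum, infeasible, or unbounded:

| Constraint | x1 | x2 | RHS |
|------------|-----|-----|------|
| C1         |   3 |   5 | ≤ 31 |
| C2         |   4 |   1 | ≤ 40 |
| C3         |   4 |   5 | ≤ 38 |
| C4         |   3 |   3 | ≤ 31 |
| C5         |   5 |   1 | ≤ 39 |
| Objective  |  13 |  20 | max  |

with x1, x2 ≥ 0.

Feasible with a bounded optimal solution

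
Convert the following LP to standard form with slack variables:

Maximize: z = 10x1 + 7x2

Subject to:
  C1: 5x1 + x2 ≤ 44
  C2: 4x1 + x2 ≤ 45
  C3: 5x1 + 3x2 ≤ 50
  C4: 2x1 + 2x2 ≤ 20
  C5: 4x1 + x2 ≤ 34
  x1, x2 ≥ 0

max z = 10x1 + 7x2

s.t.
  5x1 + x2 + s1 = 44
  4x1 + x2 + s2 = 45
  5x1 + 3x2 + s3 = 50
  2x1 + 2x2 + s4 = 20
  4x1 + x2 + s5 = 34
  x1, x2, s1, s2, s3, s4, s5 ≥ 0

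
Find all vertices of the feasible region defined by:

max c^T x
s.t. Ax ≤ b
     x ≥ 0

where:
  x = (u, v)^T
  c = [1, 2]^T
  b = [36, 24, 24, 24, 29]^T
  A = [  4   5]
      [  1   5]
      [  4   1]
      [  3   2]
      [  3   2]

(0, 0), (6, 0), (5.25, 3), (4, 4), (0, 4.8)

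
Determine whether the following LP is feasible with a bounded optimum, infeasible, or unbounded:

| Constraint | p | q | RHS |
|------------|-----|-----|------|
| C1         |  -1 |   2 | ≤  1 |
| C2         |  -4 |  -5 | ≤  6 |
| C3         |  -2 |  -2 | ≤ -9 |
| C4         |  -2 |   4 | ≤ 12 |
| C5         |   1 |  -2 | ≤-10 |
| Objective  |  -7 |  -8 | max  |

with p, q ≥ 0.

Infeasible (no feasible solution exists)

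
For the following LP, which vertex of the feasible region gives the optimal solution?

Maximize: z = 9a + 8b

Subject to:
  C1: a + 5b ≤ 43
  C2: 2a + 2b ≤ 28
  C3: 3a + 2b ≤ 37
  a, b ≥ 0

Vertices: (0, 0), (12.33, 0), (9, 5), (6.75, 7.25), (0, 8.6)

Evaluate the objective at each vertex of the feasible region:
  z(0, 0) = 0
  z(12.33, 0) = 111
  z(9, 5) = 121  ←
  z(6.75, 7.25) = 118.8
  z(0, 8.6) = 68.8
The maximum is at a = 9, b = 5.

(9, 5)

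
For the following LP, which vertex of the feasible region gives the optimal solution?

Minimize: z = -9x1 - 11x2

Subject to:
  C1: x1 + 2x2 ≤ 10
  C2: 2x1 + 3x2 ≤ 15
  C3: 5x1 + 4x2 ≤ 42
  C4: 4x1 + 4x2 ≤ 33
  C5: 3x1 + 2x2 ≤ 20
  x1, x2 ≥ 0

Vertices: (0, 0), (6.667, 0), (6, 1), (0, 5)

Evaluate the objective at each vertex of the feasible region:
  z(0, 0) = 0
  z(6.667, 0) = -60
  z(6, 1) = -65  ←
  z(0, 5) = -55
The minimum is at x1 = 6, x2 = 1.

(6, 1)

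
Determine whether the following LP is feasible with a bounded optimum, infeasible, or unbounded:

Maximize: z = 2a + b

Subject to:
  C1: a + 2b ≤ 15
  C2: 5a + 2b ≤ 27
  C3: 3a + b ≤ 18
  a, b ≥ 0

Feasible with a bounded optimal solution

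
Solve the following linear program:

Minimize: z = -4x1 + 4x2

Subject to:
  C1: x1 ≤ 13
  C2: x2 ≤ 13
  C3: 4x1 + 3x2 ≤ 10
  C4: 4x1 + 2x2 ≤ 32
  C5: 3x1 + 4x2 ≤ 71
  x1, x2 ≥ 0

Evaluate the objective at each vertex of the feasible region:
  z(0, 0) = 0
  z(2.5, 0) = -10  ←
  z(0, 3.333) = 13.33
The minimum is at x1 = 2.5, x2 = 0.

x1 = 2.5, x2 = 0, z = -10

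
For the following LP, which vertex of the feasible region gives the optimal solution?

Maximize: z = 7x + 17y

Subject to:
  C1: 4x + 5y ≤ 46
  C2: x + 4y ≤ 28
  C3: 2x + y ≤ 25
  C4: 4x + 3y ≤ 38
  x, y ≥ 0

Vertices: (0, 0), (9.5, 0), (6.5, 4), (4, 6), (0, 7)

Evaluate the objective at each vertex of the feasible region:
  z(0, 0) = 0
  z(9.5, 0) = 66.5
  z(6.5, 4) = 113.5
  z(4, 6) = 130  ←
  z(0, 7) = 119
The maximum is at x = 4, y = 6.

(4, 6)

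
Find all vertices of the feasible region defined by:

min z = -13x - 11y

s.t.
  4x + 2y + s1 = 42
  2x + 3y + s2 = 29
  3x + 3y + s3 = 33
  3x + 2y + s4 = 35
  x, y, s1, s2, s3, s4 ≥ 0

(0, 0), (10.5, 0), (10, 1), (4, 7), (0, 9.667)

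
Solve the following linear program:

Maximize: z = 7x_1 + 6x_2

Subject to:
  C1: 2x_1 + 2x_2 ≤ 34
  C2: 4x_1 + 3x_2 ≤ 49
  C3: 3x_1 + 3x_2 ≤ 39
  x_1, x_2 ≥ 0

Evaluate the objective at each vertex of the feasible region:
  z(0, 0) = 0
  z(12.25, 0) = 85.75
  z(10, 3) = 88  ←
  z(0, 13) = 78
The maximum is at x_1 = 10, x_2 = 3.

x_1 = 10, x_2 = 3, z = 88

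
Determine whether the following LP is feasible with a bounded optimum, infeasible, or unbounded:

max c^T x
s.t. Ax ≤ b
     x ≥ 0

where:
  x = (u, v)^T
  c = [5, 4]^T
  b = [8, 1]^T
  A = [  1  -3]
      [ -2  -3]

Unbounded (objective can increase without bound)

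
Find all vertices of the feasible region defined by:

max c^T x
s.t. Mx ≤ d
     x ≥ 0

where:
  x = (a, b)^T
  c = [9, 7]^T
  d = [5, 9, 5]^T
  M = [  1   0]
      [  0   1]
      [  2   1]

(0, 0), (2.5, 0), (0, 5)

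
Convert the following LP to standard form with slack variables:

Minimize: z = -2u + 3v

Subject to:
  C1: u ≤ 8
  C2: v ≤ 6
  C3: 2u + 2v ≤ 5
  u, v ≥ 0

min z = -2u + 3v

s.t.
  u + s1 = 8
  v + s2 = 6
  2u + 2v + s3 = 5
  u, v, s1, s2, s3 ≥ 0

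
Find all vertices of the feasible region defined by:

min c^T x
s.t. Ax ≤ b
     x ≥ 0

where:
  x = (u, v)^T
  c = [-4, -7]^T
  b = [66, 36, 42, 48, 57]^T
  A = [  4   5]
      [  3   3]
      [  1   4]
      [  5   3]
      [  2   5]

(0, 0), (9.6, 0), (6, 6), (2, 10), (0, 10.5)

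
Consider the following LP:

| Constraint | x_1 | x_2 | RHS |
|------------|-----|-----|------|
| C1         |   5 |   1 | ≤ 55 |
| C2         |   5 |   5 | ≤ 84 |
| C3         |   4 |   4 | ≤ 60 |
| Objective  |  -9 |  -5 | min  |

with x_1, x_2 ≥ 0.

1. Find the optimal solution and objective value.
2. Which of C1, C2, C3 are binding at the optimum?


1. x_1 = 10, x_2 = 5, z = -115
2. C1, C3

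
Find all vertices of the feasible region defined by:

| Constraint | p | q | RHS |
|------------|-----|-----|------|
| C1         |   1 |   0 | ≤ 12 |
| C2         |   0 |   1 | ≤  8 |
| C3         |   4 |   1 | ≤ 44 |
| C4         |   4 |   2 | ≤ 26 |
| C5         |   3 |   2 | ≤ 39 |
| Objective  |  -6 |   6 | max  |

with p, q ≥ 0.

(0, 0), (6.5, 0), (2.5, 8), (0, 8)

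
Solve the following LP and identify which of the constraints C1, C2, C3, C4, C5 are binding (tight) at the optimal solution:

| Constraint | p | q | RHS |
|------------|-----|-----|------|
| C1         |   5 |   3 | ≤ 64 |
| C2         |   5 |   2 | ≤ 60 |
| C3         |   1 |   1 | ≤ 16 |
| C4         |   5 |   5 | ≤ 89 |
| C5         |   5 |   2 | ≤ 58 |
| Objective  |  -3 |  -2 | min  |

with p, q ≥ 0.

At p = 8, q = 8, compute slack b - a·x for each constraint:
  C1: 64 − 64 = 0  (binding)
  C2: 60 − 56 = 4  (slack)
  C3: 16 − 16 = 0  (binding)
  C4: 89 − 80 = 9  (slack)
  C5: 58 − 56 = 2  (slack)

Optimal: p = 8, q = 8
Binding: C1, C3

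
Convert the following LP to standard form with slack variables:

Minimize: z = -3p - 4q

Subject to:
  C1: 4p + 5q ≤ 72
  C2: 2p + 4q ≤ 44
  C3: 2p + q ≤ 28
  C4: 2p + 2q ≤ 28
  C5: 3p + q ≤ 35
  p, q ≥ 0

min z = -3p - 4q

s.t.
  4p + 5q + s1 = 72
  2p + 4q + s2 = 44
  2p + q + s3 = 28
  2p + 2q + s4 = 28
  3p + q + s5 = 35
  p, q, s1, s2, s3, s4, s5 ≥ 0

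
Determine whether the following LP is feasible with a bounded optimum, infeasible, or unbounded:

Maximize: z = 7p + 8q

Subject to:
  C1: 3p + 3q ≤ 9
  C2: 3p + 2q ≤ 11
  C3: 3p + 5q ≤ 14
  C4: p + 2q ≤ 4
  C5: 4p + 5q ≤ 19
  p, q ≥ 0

Feasible with a bounded optimal solution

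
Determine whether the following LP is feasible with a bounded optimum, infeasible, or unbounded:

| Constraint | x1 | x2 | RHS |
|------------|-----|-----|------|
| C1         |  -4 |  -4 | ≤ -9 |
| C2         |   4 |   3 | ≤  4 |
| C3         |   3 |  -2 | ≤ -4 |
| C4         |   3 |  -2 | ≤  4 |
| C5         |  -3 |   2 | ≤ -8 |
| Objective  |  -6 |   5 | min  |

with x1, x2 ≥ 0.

Infeasible (no feasible solution exists)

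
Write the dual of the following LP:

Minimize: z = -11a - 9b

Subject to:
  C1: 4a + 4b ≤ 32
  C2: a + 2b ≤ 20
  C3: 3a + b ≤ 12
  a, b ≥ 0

Primal min cᵀx s.t. Ax ≤ b, x ≥ 0  →  Dual max −bᵀy s.t. Aᵀy ≥ −c, y ≥ 0.

Maximize: z = -32y1 - 20y2 - 12y3

Subject to:
  4y1 + y2 + 3y3 ≥ 11
  4y1 + 2y2 + y3 ≥ 9
  y1, y2, y3 ≥ 0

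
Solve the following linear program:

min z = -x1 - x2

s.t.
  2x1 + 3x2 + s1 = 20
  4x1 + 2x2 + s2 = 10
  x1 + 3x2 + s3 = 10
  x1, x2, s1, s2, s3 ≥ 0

Evaluate the objective at each vertex of the feasible region:
  z(0, 0) = 0
  z(2.5, 0) = -2.5
  z(1, 3) = -4  ←
  z(0, 3.333) = -3.333
The minimum is at x1 = 1, x2 = 3.

x1 = 1, x2 = 3, z = -4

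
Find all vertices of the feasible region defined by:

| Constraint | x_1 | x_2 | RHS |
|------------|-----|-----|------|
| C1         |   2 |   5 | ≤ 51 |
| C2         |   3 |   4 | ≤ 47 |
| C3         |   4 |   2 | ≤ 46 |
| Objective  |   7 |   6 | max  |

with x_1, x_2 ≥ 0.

(0, 0), (11.5, 0), (9, 5), (4.429, 8.429), (0, 10.2)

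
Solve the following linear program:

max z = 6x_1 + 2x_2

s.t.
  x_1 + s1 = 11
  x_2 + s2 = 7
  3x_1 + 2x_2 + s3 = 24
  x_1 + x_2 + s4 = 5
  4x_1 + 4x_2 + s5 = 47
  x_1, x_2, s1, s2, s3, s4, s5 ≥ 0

Evaluate the objective at each vertex of the feasible region:
  z(0, 0) = 0
  z(5, 0) = 30  ←
  z(0, 5) = 10
The maximum is at x_1 = 5, x_2 = 0.

x_1 = 5, x_2 = 0, z = 30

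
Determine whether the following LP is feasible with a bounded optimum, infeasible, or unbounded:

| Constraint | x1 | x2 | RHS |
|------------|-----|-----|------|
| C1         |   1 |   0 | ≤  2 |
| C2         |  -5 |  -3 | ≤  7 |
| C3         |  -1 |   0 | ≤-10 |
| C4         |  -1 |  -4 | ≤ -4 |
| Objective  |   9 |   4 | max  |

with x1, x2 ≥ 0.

Infeasible (no feasible solution exists)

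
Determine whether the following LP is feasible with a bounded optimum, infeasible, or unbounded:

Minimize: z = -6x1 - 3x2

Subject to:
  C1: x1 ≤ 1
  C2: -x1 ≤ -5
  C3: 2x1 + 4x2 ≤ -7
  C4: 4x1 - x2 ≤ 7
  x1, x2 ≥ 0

Infeasible (no feasible solution exists)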